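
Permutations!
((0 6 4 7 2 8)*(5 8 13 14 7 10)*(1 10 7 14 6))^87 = (14)(0 10 8 1 5)(2 6 7 13 4)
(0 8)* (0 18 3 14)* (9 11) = (0 8 18 3 14)(9 11) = [8, 1, 2, 14, 4, 5, 6, 7, 18, 11, 10, 9, 12, 13, 0, 15, 16, 17, 3]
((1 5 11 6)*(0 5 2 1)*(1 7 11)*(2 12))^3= ((0 5 1 12 2 7 11 6))^3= (0 12 11 5 2 6 1 7)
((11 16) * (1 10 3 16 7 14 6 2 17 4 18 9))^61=(1 17 7 10 4 14 3 18 6 16 9 2 11)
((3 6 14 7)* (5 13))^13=(3 6 14 7)(5 13)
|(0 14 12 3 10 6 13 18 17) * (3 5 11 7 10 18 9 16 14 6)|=14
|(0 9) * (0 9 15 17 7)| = |(0 15 17 7)| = 4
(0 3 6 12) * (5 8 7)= [3, 1, 2, 6, 4, 8, 12, 5, 7, 9, 10, 11, 0]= (0 3 6 12)(5 8 7)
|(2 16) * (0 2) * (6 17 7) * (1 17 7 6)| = |(0 2 16)(1 17 6 7)| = 12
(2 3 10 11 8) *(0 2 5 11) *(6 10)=[2, 1, 3, 6, 4, 11, 10, 7, 5, 9, 0, 8]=(0 2 3 6 10)(5 11 8)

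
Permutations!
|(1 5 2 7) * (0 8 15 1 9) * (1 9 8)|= |(0 1 5 2 7 8 15 9)|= 8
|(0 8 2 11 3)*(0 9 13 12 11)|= 15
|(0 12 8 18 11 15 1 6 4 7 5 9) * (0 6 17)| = 40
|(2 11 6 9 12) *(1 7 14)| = 15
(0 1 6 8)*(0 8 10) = (0 1 6 10) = [1, 6, 2, 3, 4, 5, 10, 7, 8, 9, 0]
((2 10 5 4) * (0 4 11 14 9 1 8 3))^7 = ((0 4 2 10 5 11 14 9 1 8 3))^7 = (0 9 10 3 14 2 8 11 4 1 5)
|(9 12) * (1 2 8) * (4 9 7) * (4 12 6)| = |(1 2 8)(4 9 6)(7 12)| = 6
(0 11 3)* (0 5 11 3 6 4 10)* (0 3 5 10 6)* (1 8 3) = (0 5 11)(1 8 3 10)(4 6) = [5, 8, 2, 10, 6, 11, 4, 7, 3, 9, 1, 0]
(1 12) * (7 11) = (1 12)(7 11) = [0, 12, 2, 3, 4, 5, 6, 11, 8, 9, 10, 7, 1]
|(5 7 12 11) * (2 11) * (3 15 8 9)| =20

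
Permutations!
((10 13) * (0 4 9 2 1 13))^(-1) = (0 10 13 1 2 9 4)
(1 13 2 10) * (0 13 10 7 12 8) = (0 13 2 7 12 8)(1 10) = [13, 10, 7, 3, 4, 5, 6, 12, 0, 9, 1, 11, 8, 2]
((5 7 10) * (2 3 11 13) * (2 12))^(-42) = (2 13 3 12 11)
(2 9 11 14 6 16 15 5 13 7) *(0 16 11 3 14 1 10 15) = (0 16)(1 10 15 5 13 7 2 9 3 14 6 11) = [16, 10, 9, 14, 4, 13, 11, 2, 8, 3, 15, 1, 12, 7, 6, 5, 0]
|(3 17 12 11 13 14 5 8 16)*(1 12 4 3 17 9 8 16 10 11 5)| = 13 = |(1 12 5 16 17 4 3 9 8 10 11 13 14)|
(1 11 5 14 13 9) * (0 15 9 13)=(0 15 9 1 11 5 14)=[15, 11, 2, 3, 4, 14, 6, 7, 8, 1, 10, 5, 12, 13, 0, 9]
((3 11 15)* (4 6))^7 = ((3 11 15)(4 6))^7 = (3 11 15)(4 6)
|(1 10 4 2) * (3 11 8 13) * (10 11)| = |(1 11 8 13 3 10 4 2)| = 8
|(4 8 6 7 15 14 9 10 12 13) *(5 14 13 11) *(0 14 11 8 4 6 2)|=28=|(0 14 9 10 12 8 2)(5 11)(6 7 15 13)|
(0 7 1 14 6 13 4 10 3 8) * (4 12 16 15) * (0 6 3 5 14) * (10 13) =(0 7 1)(3 8 6 10 5 14)(4 13 12 16 15) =[7, 0, 2, 8, 13, 14, 10, 1, 6, 9, 5, 11, 16, 12, 3, 4, 15]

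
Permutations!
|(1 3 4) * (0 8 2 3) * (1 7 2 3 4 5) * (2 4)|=10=|(0 8 3 5 1)(4 7)|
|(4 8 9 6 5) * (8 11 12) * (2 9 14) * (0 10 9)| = |(0 10 9 6 5 4 11 12 8 14 2)| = 11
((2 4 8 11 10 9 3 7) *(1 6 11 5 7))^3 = (1 10)(2 5 4 7 8)(3 11)(6 9)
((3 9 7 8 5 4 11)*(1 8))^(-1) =((1 8 5 4 11 3 9 7))^(-1) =(1 7 9 3 11 4 5 8)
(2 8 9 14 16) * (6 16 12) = (2 8 9 14 12 6 16) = [0, 1, 8, 3, 4, 5, 16, 7, 9, 14, 10, 11, 6, 13, 12, 15, 2]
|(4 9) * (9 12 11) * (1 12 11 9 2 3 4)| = |(1 12 9)(2 3 4 11)| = 12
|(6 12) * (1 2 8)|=6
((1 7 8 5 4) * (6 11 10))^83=((1 7 8 5 4)(6 11 10))^83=(1 5 7 4 8)(6 10 11)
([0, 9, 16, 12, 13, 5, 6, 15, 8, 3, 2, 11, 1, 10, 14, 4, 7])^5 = (1 9 3 12)(2 13 15 16 10 4 7)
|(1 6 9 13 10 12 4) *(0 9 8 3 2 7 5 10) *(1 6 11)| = 18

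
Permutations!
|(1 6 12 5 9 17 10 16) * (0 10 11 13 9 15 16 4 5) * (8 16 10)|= 12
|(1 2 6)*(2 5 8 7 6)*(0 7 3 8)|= 10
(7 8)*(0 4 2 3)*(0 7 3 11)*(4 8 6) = (0 8 3 7 6 4 2 11) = [8, 1, 11, 7, 2, 5, 4, 6, 3, 9, 10, 0]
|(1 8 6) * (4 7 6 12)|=|(1 8 12 4 7 6)|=6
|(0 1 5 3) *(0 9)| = 5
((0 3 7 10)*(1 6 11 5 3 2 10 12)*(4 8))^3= (1 5 12 11 7 6 3)(4 8)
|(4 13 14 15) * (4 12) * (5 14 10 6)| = |(4 13 10 6 5 14 15 12)| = 8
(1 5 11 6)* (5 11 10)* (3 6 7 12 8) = (1 11 7 12 8 3 6)(5 10) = [0, 11, 2, 6, 4, 10, 1, 12, 3, 9, 5, 7, 8]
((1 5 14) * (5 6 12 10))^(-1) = ((1 6 12 10 5 14))^(-1) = (1 14 5 10 12 6)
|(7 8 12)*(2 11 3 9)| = 12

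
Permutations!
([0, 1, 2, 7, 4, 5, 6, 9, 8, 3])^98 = (3 9 7)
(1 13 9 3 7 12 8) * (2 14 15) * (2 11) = (1 13 9 3 7 12 8)(2 14 15 11) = [0, 13, 14, 7, 4, 5, 6, 12, 1, 3, 10, 2, 8, 9, 15, 11]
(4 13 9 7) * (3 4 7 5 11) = (3 4 13 9 5 11) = [0, 1, 2, 4, 13, 11, 6, 7, 8, 5, 10, 3, 12, 9]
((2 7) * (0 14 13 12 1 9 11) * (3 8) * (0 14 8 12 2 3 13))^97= (0 11 1 3 2 8 14 9 12 7 13)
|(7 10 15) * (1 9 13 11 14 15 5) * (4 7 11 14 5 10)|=|(1 9 13 14 15 11 5)(4 7)|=14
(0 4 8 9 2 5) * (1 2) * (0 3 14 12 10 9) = (0 4 8)(1 2 5 3 14 12 10 9) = [4, 2, 5, 14, 8, 3, 6, 7, 0, 1, 9, 11, 10, 13, 12]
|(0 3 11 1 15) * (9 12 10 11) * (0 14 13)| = 10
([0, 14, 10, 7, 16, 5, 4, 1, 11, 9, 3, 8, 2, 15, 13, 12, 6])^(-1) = (1 7 3 10 2 12 15 13 14)(4 6 16)(8 11)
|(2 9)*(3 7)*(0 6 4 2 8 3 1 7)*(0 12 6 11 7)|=28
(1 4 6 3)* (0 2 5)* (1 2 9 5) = (0 9 5)(1 4 6 3 2) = [9, 4, 1, 2, 6, 0, 3, 7, 8, 5]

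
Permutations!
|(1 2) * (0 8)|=|(0 8)(1 2)|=2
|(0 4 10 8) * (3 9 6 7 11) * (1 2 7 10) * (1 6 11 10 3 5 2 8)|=12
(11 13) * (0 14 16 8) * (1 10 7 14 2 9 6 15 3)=[2, 10, 9, 1, 4, 5, 15, 14, 0, 6, 7, 13, 12, 11, 16, 3, 8]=(0 2 9 6 15 3 1 10 7 14 16 8)(11 13)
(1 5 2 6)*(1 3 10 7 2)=(1 5)(2 6 3 10 7)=[0, 5, 6, 10, 4, 1, 3, 2, 8, 9, 7]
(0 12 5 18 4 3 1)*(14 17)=(0 12 5 18 4 3 1)(14 17)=[12, 0, 2, 1, 3, 18, 6, 7, 8, 9, 10, 11, 5, 13, 17, 15, 16, 14, 4]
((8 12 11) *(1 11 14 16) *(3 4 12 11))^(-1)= ((1 3 4 12 14 16)(8 11))^(-1)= (1 16 14 12 4 3)(8 11)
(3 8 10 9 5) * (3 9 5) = (3 8 10 5 9) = [0, 1, 2, 8, 4, 9, 6, 7, 10, 3, 5]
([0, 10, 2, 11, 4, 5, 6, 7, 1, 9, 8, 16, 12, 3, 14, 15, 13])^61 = [0, 10, 2, 11, 4, 5, 6, 7, 1, 9, 8, 16, 12, 3, 14, 15, 13]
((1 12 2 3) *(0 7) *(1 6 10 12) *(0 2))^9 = ((0 7 2 3 6 10 12))^9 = (0 2 6 12 7 3 10)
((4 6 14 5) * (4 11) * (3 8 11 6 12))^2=((3 8 11 4 12)(5 6 14))^2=(3 11 12 8 4)(5 14 6)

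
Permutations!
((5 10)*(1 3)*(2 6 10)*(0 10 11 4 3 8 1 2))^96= (2 6 11 4 3)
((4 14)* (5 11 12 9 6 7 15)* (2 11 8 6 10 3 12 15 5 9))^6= ((2 11 15 9 10 3 12)(4 14)(5 8 6 7))^6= (2 12 3 10 9 15 11)(5 6)(7 8)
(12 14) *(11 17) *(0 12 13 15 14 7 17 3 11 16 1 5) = [12, 5, 2, 11, 4, 0, 6, 17, 8, 9, 10, 3, 7, 15, 13, 14, 1, 16] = (0 12 7 17 16 1 5)(3 11)(13 15 14)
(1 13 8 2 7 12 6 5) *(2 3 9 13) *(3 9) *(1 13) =(1 2 7 12 6 5 13 8 9) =[0, 2, 7, 3, 4, 13, 5, 12, 9, 1, 10, 11, 6, 8]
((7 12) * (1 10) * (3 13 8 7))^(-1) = ((1 10)(3 13 8 7 12))^(-1) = (1 10)(3 12 7 8 13)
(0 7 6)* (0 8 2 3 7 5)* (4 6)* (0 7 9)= [5, 1, 3, 9, 6, 7, 8, 4, 2, 0]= (0 5 7 4 6 8 2 3 9)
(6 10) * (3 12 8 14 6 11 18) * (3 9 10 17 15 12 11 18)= (3 11)(6 17 15 12 8 14)(9 10 18)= [0, 1, 2, 11, 4, 5, 17, 7, 14, 10, 18, 3, 8, 13, 6, 12, 16, 15, 9]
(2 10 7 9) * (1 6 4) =(1 6 4)(2 10 7 9) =[0, 6, 10, 3, 1, 5, 4, 9, 8, 2, 7]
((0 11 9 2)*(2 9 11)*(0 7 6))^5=(11)(0 2 7 6)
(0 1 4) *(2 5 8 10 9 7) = (0 1 4)(2 5 8 10 9 7) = [1, 4, 5, 3, 0, 8, 6, 2, 10, 7, 9]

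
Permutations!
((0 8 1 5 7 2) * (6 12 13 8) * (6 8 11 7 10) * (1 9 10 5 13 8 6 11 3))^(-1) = (0 2 7 11 10 9 8 12 6)(1 3 13)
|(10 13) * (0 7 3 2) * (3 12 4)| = |(0 7 12 4 3 2)(10 13)| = 6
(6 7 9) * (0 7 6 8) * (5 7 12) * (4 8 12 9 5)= (0 9 12 4 8)(5 7)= [9, 1, 2, 3, 8, 7, 6, 5, 0, 12, 10, 11, 4]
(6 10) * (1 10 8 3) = (1 10 6 8 3) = [0, 10, 2, 1, 4, 5, 8, 7, 3, 9, 6]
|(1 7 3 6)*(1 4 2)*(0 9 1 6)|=|(0 9 1 7 3)(2 6 4)|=15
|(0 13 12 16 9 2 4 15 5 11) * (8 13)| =11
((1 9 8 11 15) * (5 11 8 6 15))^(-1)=(1 15 6 9)(5 11)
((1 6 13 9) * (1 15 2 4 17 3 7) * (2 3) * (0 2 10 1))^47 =(0 7 3 15 9 13 6 1 10 17 4 2)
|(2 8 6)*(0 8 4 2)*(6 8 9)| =|(0 9 6)(2 4)| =6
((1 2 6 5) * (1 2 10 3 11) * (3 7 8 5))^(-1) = ((1 10 7 8 5 2 6 3 11))^(-1) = (1 11 3 6 2 5 8 7 10)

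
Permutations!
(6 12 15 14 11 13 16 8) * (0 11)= (0 11 13 16 8 6 12 15 14)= [11, 1, 2, 3, 4, 5, 12, 7, 6, 9, 10, 13, 15, 16, 0, 14, 8]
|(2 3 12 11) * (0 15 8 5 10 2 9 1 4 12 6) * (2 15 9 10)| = |(0 9 1 4 12 11 10 15 8 5 2 3 6)| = 13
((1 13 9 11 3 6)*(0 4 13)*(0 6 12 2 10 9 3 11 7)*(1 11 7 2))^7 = ((0 4 13 3 12 1 6 11 7)(2 10 9))^7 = (0 11 1 3 4 7 6 12 13)(2 10 9)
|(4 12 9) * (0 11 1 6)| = 12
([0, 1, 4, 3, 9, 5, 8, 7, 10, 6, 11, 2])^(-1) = [0, 1, 11, 3, 2, 5, 9, 7, 6, 4, 8, 10]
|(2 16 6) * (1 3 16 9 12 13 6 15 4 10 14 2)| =12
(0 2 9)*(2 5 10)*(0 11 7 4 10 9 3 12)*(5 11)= [11, 1, 3, 12, 10, 9, 6, 4, 8, 5, 2, 7, 0]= (0 11 7 4 10 2 3 12)(5 9)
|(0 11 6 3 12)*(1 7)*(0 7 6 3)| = |(0 11 3 12 7 1 6)| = 7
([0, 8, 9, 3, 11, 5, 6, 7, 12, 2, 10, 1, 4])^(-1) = [0, 11, 9, 3, 12, 5, 6, 7, 1, 2, 10, 4, 8]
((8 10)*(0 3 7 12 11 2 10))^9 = ((0 3 7 12 11 2 10 8))^9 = (0 3 7 12 11 2 10 8)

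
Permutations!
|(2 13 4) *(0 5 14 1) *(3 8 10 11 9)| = |(0 5 14 1)(2 13 4)(3 8 10 11 9)| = 60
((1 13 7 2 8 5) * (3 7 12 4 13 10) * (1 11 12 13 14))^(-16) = ((1 10 3 7 2 8 5 11 12 4 14))^(-16) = (1 5 10 11 3 12 7 4 2 14 8)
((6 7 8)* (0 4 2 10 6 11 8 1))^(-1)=(0 1 7 6 10 2 4)(8 11)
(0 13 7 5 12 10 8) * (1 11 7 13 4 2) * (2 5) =(13)(0 4 5 12 10 8)(1 11 7 2) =[4, 11, 1, 3, 5, 12, 6, 2, 0, 9, 8, 7, 10, 13]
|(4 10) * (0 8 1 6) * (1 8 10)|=|(0 10 4 1 6)|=5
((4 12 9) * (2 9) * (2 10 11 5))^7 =(12)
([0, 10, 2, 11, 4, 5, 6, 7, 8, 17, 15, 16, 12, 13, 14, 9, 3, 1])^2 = [0, 15, 2, 16, 4, 5, 6, 7, 8, 1, 9, 3, 12, 13, 14, 17, 11, 10]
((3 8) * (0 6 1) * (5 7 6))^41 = (0 5 7 6 1)(3 8)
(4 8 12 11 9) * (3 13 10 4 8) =(3 13 10 4)(8 12 11 9) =[0, 1, 2, 13, 3, 5, 6, 7, 12, 8, 4, 9, 11, 10]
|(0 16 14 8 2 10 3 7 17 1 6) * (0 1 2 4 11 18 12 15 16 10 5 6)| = 72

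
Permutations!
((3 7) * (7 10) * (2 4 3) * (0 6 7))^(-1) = (0 10 3 4 2 7 6)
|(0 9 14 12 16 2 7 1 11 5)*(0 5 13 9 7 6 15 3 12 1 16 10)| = 45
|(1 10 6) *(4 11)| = 6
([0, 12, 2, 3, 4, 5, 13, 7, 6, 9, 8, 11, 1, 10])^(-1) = (1 12)(6 8 10 13)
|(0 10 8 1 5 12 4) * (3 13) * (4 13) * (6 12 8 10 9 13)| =|(0 9 13 3 4)(1 5 8)(6 12)| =30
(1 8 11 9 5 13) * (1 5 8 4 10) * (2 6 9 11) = (1 4 10)(2 6 9 8)(5 13) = [0, 4, 6, 3, 10, 13, 9, 7, 2, 8, 1, 11, 12, 5]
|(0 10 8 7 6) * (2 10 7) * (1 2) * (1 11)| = |(0 7 6)(1 2 10 8 11)| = 15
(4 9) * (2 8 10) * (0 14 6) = (0 14 6)(2 8 10)(4 9) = [14, 1, 8, 3, 9, 5, 0, 7, 10, 4, 2, 11, 12, 13, 6]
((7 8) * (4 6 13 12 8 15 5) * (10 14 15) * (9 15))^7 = ((4 6 13 12 8 7 10 14 9 15 5))^7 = (4 14 12 5 10 13 15 7 6 9 8)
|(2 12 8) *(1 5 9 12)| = |(1 5 9 12 8 2)| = 6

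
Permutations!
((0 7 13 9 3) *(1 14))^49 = ((0 7 13 9 3)(1 14))^49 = (0 3 9 13 7)(1 14)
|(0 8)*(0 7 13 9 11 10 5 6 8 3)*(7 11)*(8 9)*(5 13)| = |(0 3)(5 6 9 7)(8 11 10 13)| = 4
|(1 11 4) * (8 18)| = 6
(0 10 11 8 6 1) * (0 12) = (0 10 11 8 6 1 12) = [10, 12, 2, 3, 4, 5, 1, 7, 6, 9, 11, 8, 0]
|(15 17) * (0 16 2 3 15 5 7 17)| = |(0 16 2 3 15)(5 7 17)| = 15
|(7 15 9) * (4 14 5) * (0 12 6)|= 3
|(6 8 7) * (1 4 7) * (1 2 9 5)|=|(1 4 7 6 8 2 9 5)|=8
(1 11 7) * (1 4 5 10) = [0, 11, 2, 3, 5, 10, 6, 4, 8, 9, 1, 7] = (1 11 7 4 5 10)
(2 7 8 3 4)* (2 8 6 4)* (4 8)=(2 7 6 8 3)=[0, 1, 7, 2, 4, 5, 8, 6, 3]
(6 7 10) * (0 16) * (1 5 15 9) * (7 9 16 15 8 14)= (0 15 16)(1 5 8 14 7 10 6 9)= [15, 5, 2, 3, 4, 8, 9, 10, 14, 1, 6, 11, 12, 13, 7, 16, 0]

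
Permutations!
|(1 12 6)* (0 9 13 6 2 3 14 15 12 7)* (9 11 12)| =12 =|(0 11 12 2 3 14 15 9 13 6 1 7)|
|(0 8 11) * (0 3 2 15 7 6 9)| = 9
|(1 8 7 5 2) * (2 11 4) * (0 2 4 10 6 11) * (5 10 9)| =|(0 2 1 8 7 10 6 11 9 5)| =10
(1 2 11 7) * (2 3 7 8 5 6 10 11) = [0, 3, 2, 7, 4, 6, 10, 1, 5, 9, 11, 8] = (1 3 7)(5 6 10 11 8)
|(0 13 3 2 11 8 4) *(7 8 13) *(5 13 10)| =12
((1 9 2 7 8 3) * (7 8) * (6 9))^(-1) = ((1 6 9 2 8 3))^(-1) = (1 3 8 2 9 6)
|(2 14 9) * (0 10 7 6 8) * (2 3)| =20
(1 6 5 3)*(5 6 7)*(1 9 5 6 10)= (1 7 6 10)(3 9 5)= [0, 7, 2, 9, 4, 3, 10, 6, 8, 5, 1]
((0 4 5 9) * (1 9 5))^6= (0 1)(4 9)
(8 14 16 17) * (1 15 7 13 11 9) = (1 15 7 13 11 9)(8 14 16 17) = [0, 15, 2, 3, 4, 5, 6, 13, 14, 1, 10, 9, 12, 11, 16, 7, 17, 8]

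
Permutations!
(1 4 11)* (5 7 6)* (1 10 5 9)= [0, 4, 2, 3, 11, 7, 9, 6, 8, 1, 5, 10]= (1 4 11 10 5 7 6 9)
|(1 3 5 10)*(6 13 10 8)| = 7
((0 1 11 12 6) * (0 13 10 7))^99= ((0 1 11 12 6 13 10 7))^99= (0 12 10 1 6 7 11 13)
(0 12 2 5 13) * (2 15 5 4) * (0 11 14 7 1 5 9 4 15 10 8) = (0 12 10 8)(1 5 13 11 14 7)(2 15 9 4) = [12, 5, 15, 3, 2, 13, 6, 1, 0, 4, 8, 14, 10, 11, 7, 9]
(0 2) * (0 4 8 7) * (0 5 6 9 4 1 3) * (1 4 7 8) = (0 2 4 1 3)(5 6 9 7) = [2, 3, 4, 0, 1, 6, 9, 5, 8, 7]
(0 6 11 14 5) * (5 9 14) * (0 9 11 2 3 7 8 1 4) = (0 6 2 3 7 8 1 4)(5 9 14 11) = [6, 4, 3, 7, 0, 9, 2, 8, 1, 14, 10, 5, 12, 13, 11]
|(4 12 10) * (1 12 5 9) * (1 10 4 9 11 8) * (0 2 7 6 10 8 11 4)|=18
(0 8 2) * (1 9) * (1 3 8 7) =(0 7 1 9 3 8 2) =[7, 9, 0, 8, 4, 5, 6, 1, 2, 3]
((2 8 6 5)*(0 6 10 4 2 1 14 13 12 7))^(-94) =(0 5 14 12)(1 13 7 6)(2 10)(4 8)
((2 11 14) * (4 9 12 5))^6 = (14)(4 12)(5 9)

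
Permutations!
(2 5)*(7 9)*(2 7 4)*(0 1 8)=(0 1 8)(2 5 7 9 4)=[1, 8, 5, 3, 2, 7, 6, 9, 0, 4]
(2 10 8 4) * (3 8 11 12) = (2 10 11 12 3 8 4) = [0, 1, 10, 8, 2, 5, 6, 7, 4, 9, 11, 12, 3]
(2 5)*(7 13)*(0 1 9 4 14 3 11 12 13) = (0 1 9 4 14 3 11 12 13 7)(2 5) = [1, 9, 5, 11, 14, 2, 6, 0, 8, 4, 10, 12, 13, 7, 3]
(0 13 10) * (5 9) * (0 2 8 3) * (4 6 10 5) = [13, 1, 8, 0, 6, 9, 10, 7, 3, 4, 2, 11, 12, 5] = (0 13 5 9 4 6 10 2 8 3)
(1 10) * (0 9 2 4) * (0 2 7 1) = (0 9 7 1 10)(2 4) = [9, 10, 4, 3, 2, 5, 6, 1, 8, 7, 0]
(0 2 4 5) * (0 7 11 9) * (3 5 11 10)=(0 2 4 11 9)(3 5 7 10)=[2, 1, 4, 5, 11, 7, 6, 10, 8, 0, 3, 9]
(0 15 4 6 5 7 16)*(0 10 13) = [15, 1, 2, 3, 6, 7, 5, 16, 8, 9, 13, 11, 12, 0, 14, 4, 10] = (0 15 4 6 5 7 16 10 13)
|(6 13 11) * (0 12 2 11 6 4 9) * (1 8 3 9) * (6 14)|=|(0 12 2 11 4 1 8 3 9)(6 13 14)|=9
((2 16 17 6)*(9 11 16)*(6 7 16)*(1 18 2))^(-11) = ((1 18 2 9 11 6)(7 16 17))^(-11) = (1 18 2 9 11 6)(7 16 17)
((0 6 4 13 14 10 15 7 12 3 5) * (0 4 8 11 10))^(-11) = ((0 6 8 11 10 15 7 12 3 5 4 13 14))^(-11) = (0 8 10 7 3 4 14 6 11 15 12 5 13)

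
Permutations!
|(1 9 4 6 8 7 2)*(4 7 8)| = 4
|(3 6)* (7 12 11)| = |(3 6)(7 12 11)| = 6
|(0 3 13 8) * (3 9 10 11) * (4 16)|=14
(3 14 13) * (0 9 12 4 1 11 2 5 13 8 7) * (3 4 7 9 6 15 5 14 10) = (0 6 15 5 13 4 1 11 2 14 8 9 12 7)(3 10) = [6, 11, 14, 10, 1, 13, 15, 0, 9, 12, 3, 2, 7, 4, 8, 5]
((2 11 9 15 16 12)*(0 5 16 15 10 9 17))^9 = (0 16 2 17 5 12 11)(9 10)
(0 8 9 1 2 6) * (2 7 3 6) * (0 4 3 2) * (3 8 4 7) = [4, 3, 0, 6, 8, 5, 7, 2, 9, 1] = (0 4 8 9 1 3 6 7 2)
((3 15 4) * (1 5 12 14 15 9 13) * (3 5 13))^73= ((1 13)(3 9)(4 5 12 14 15))^73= (1 13)(3 9)(4 14 5 15 12)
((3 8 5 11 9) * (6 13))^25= (6 13)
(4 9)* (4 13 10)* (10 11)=[0, 1, 2, 3, 9, 5, 6, 7, 8, 13, 4, 10, 12, 11]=(4 9 13 11 10)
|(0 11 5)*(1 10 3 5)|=6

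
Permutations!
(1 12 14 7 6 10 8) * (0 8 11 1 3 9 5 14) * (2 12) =(0 8 3 9 5 14 7 6 10 11 1 2 12) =[8, 2, 12, 9, 4, 14, 10, 6, 3, 5, 11, 1, 0, 13, 7]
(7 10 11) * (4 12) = (4 12)(7 10 11) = [0, 1, 2, 3, 12, 5, 6, 10, 8, 9, 11, 7, 4]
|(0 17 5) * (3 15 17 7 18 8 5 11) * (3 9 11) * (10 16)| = |(0 7 18 8 5)(3 15 17)(9 11)(10 16)| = 30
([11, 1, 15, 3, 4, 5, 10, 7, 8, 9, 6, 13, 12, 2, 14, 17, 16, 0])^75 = [2, 1, 0, 3, 4, 5, 10, 7, 8, 9, 6, 15, 12, 17, 14, 11, 16, 13]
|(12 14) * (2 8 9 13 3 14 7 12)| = 6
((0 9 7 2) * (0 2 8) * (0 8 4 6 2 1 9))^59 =((1 9 7 4 6 2))^59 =(1 2 6 4 7 9)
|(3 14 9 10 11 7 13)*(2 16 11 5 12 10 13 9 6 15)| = 30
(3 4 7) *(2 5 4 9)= [0, 1, 5, 9, 7, 4, 6, 3, 8, 2]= (2 5 4 7 3 9)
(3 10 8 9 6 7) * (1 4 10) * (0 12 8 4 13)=(0 12 8 9 6 7 3 1 13)(4 10)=[12, 13, 2, 1, 10, 5, 7, 3, 9, 6, 4, 11, 8, 0]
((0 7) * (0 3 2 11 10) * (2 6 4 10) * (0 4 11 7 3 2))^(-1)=((0 3 6 11)(2 7)(4 10))^(-1)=(0 11 6 3)(2 7)(4 10)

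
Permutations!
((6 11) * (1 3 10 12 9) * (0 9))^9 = ((0 9 1 3 10 12)(6 11))^9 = (0 3)(1 12)(6 11)(9 10)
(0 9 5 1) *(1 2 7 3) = (0 9 5 2 7 3 1) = [9, 0, 7, 1, 4, 2, 6, 3, 8, 5]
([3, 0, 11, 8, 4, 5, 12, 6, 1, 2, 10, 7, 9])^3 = [1, 8, 6, 0, 4, 5, 2, 9, 3, 7, 10, 12, 11]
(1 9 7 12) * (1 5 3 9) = (3 9 7 12 5) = [0, 1, 2, 9, 4, 3, 6, 12, 8, 7, 10, 11, 5]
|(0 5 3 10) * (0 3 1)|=6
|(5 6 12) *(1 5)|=4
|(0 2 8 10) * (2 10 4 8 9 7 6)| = 4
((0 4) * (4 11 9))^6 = (0 9)(4 11)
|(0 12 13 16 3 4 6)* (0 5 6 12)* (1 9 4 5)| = 9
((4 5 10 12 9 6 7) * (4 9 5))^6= (12)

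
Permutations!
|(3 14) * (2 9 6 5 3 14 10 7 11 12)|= 9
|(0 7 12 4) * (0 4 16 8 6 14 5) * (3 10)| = 8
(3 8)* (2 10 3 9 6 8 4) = (2 10 3 4)(6 8 9) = [0, 1, 10, 4, 2, 5, 8, 7, 9, 6, 3]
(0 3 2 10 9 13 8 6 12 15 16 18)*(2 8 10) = (0 3 8 6 12 15 16 18)(9 13 10) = [3, 1, 2, 8, 4, 5, 12, 7, 6, 13, 9, 11, 15, 10, 14, 16, 18, 17, 0]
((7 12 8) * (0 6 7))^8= ((0 6 7 12 8))^8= (0 12 6 8 7)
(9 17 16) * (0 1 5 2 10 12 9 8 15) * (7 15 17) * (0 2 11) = [1, 5, 10, 3, 4, 11, 6, 15, 17, 7, 12, 0, 9, 13, 14, 2, 8, 16] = (0 1 5 11)(2 10 12 9 7 15)(8 17 16)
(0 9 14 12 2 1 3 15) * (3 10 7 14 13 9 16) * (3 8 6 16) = (0 3 15)(1 10 7 14 12 2)(6 16 8)(9 13) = [3, 10, 1, 15, 4, 5, 16, 14, 6, 13, 7, 11, 2, 9, 12, 0, 8]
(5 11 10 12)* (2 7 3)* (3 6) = [0, 1, 7, 2, 4, 11, 3, 6, 8, 9, 12, 10, 5] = (2 7 6 3)(5 11 10 12)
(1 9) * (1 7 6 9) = (6 9 7) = [0, 1, 2, 3, 4, 5, 9, 6, 8, 7]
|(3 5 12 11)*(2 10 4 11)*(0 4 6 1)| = |(0 4 11 3 5 12 2 10 6 1)| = 10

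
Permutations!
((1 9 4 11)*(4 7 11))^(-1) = ((1 9 7 11))^(-1) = (1 11 7 9)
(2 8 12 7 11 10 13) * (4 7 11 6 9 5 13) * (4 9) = (2 8 12 11 10 9 5 13)(4 7 6) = [0, 1, 8, 3, 7, 13, 4, 6, 12, 5, 9, 10, 11, 2]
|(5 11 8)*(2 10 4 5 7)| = 7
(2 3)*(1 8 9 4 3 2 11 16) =(1 8 9 4 3 11 16) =[0, 8, 2, 11, 3, 5, 6, 7, 9, 4, 10, 16, 12, 13, 14, 15, 1]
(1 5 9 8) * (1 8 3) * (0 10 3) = (0 10 3 1 5 9) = [10, 5, 2, 1, 4, 9, 6, 7, 8, 0, 3]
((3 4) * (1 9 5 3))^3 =((1 9 5 3 4))^3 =(1 3 9 4 5)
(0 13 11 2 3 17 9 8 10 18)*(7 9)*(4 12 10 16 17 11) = (0 13 4 12 10 18)(2 3 11)(7 9 8 16 17) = [13, 1, 3, 11, 12, 5, 6, 9, 16, 8, 18, 2, 10, 4, 14, 15, 17, 7, 0]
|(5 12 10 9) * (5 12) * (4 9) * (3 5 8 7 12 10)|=|(3 5 8 7 12)(4 9 10)|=15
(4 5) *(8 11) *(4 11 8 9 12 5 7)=(4 7)(5 11 9 12)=[0, 1, 2, 3, 7, 11, 6, 4, 8, 12, 10, 9, 5]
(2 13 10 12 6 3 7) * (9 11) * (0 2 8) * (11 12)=(0 2 13 10 11 9 12 6 3 7 8)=[2, 1, 13, 7, 4, 5, 3, 8, 0, 12, 11, 9, 6, 10]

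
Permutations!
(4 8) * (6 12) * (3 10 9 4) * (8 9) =(3 10 8)(4 9)(6 12) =[0, 1, 2, 10, 9, 5, 12, 7, 3, 4, 8, 11, 6]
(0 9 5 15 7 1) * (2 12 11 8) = [9, 0, 12, 3, 4, 15, 6, 1, 2, 5, 10, 8, 11, 13, 14, 7] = (0 9 5 15 7 1)(2 12 11 8)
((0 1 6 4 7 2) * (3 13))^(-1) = ((0 1 6 4 7 2)(3 13))^(-1) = (0 2 7 4 6 1)(3 13)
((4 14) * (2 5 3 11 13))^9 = ((2 5 3 11 13)(4 14))^9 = (2 13 11 3 5)(4 14)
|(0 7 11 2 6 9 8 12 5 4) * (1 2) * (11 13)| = |(0 7 13 11 1 2 6 9 8 12 5 4)| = 12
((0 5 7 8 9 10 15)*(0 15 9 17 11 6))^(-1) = ((0 5 7 8 17 11 6)(9 10))^(-1) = (0 6 11 17 8 7 5)(9 10)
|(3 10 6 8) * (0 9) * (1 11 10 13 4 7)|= |(0 9)(1 11 10 6 8 3 13 4 7)|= 18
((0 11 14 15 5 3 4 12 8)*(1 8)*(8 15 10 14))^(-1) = (0 8 11)(1 12 4 3 5 15)(10 14)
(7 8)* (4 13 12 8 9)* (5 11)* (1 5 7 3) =(1 5 11 7 9 4 13 12 8 3) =[0, 5, 2, 1, 13, 11, 6, 9, 3, 4, 10, 7, 8, 12]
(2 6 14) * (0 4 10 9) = (0 4 10 9)(2 6 14) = [4, 1, 6, 3, 10, 5, 14, 7, 8, 0, 9, 11, 12, 13, 2]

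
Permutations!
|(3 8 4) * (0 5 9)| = 3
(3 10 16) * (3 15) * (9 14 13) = [0, 1, 2, 10, 4, 5, 6, 7, 8, 14, 16, 11, 12, 9, 13, 3, 15] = (3 10 16 15)(9 14 13)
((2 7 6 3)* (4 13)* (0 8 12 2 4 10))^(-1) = ((0 8 12 2 7 6 3 4 13 10))^(-1) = (0 10 13 4 3 6 7 2 12 8)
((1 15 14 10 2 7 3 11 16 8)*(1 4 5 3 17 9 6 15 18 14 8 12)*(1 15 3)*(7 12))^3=(1 10 15 5 14 12 4 18 2 8)(3 7 6 16 9 11 17)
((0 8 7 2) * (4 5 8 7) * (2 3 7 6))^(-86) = ((0 6 2)(3 7)(4 5 8))^(-86) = (0 6 2)(4 5 8)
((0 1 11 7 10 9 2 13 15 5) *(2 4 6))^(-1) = ((0 1 11 7 10 9 4 6 2 13 15 5))^(-1) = (0 5 15 13 2 6 4 9 10 7 11 1)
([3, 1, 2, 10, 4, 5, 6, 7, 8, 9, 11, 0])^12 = [0, 1, 2, 3, 4, 5, 6, 7, 8, 9, 10, 11]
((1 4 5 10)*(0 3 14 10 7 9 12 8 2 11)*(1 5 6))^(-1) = ((0 3 14 10 5 7 9 12 8 2 11)(1 4 6))^(-1) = (0 11 2 8 12 9 7 5 10 14 3)(1 6 4)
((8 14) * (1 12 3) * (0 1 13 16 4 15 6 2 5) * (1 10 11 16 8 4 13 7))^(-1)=((0 10 11 16 13 8 14 4 15 6 2 5)(1 12 3 7))^(-1)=(0 5 2 6 15 4 14 8 13 16 11 10)(1 7 3 12)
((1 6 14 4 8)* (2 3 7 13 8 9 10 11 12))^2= ((1 6 14 4 9 10 11 12 2 3 7 13 8))^2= (1 14 9 11 2 7 8 6 4 10 12 3 13)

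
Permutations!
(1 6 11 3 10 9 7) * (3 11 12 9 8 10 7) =(1 6 12 9 3 7)(8 10) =[0, 6, 2, 7, 4, 5, 12, 1, 10, 3, 8, 11, 9]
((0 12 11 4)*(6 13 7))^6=(13)(0 11)(4 12)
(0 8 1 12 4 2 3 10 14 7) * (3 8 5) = (0 5 3 10 14 7)(1 12 4 2 8) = [5, 12, 8, 10, 2, 3, 6, 0, 1, 9, 14, 11, 4, 13, 7]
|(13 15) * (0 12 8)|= |(0 12 8)(13 15)|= 6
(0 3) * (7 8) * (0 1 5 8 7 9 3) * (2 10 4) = (1 5 8 9 3)(2 10 4) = [0, 5, 10, 1, 2, 8, 6, 7, 9, 3, 4]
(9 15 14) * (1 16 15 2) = (1 16 15 14 9 2) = [0, 16, 1, 3, 4, 5, 6, 7, 8, 2, 10, 11, 12, 13, 9, 14, 15]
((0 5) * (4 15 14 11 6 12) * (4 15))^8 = (6 14 12 11 15)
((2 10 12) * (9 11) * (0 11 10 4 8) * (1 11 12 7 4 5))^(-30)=((0 12 2 5 1 11 9 10 7 4 8))^(-30)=(0 5 9 4 12 1 10 8 2 11 7)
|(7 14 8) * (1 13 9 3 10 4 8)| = 9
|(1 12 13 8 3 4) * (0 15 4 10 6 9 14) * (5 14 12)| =|(0 15 4 1 5 14)(3 10 6 9 12 13 8)| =42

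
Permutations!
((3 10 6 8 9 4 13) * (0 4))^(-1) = ((0 4 13 3 10 6 8 9))^(-1) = (0 9 8 6 10 3 13 4)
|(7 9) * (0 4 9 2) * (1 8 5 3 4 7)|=6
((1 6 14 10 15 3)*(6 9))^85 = (1 9 6 14 10 15 3)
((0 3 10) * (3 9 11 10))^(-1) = ((0 9 11 10))^(-1) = (0 10 11 9)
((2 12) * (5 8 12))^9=(2 5 8 12)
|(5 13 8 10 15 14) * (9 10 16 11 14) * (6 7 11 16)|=|(16)(5 13 8 6 7 11 14)(9 10 15)|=21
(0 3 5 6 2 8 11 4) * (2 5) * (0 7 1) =(0 3 2 8 11 4 7 1)(5 6) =[3, 0, 8, 2, 7, 6, 5, 1, 11, 9, 10, 4]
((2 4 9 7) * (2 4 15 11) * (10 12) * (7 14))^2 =(2 11 15)(4 14)(7 9) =((2 15 11)(4 9 14 7)(10 12))^2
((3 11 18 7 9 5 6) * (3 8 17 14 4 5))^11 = ((3 11 18 7 9)(4 5 6 8 17 14))^11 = (3 11 18 7 9)(4 14 17 8 6 5)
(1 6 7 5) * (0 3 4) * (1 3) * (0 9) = (0 1 6 7 5 3 4 9) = [1, 6, 2, 4, 9, 3, 7, 5, 8, 0]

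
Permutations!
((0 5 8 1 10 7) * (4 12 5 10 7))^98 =(0 4 5 1)(7 10 12 8) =((0 10 4 12 5 8 1 7))^98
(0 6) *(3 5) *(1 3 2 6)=[1, 3, 6, 5, 4, 2, 0]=(0 1 3 5 2 6)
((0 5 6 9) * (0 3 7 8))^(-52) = (0 3 5 7 6 8 9) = ((0 5 6 9 3 7 8))^(-52)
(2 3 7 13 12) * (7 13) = [0, 1, 3, 13, 4, 5, 6, 7, 8, 9, 10, 11, 2, 12] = (2 3 13 12)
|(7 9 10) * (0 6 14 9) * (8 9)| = 7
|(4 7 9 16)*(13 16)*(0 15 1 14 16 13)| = 8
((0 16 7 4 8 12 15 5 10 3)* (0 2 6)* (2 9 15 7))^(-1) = ((0 16 2 6)(3 9 15 5 10)(4 8 12 7))^(-1) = (0 6 2 16)(3 10 5 15 9)(4 7 12 8)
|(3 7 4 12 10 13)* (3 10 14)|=10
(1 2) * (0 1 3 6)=(0 1 2 3 6)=[1, 2, 3, 6, 4, 5, 0]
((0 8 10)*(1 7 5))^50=((0 8 10)(1 7 5))^50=(0 10 8)(1 5 7)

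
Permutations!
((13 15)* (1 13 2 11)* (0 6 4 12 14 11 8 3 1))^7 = ((0 6 4 12 14 11)(1 13 15 2 8 3))^7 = (0 6 4 12 14 11)(1 13 15 2 8 3)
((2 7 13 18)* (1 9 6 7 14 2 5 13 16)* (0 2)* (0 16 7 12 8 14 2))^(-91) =(5 18 13) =((1 9 6 12 8 14 16)(5 13 18))^(-91)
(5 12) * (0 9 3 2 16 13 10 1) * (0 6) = (0 9 3 2 16 13 10 1 6)(5 12) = [9, 6, 16, 2, 4, 12, 0, 7, 8, 3, 1, 11, 5, 10, 14, 15, 13]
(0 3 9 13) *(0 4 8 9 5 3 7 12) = (0 7 12)(3 5)(4 8 9 13) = [7, 1, 2, 5, 8, 3, 6, 12, 9, 13, 10, 11, 0, 4]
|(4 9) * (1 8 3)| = 6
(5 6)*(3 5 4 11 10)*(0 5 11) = (0 5 6 4)(3 11 10) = [5, 1, 2, 11, 0, 6, 4, 7, 8, 9, 3, 10]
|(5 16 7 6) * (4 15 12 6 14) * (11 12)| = 9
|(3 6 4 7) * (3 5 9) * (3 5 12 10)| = 6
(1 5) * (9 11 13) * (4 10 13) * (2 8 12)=[0, 5, 8, 3, 10, 1, 6, 7, 12, 11, 13, 4, 2, 9]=(1 5)(2 8 12)(4 10 13 9 11)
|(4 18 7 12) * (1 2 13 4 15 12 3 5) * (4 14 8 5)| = 12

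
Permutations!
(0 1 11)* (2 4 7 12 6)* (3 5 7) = (0 1 11)(2 4 3 5 7 12 6) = [1, 11, 4, 5, 3, 7, 2, 12, 8, 9, 10, 0, 6]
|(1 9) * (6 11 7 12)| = |(1 9)(6 11 7 12)| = 4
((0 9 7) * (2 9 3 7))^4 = ((0 3 7)(2 9))^4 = (9)(0 3 7)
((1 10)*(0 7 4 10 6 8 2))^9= (0 7 4 10 1 6 8 2)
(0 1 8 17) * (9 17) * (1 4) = (0 4 1 8 9 17) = [4, 8, 2, 3, 1, 5, 6, 7, 9, 17, 10, 11, 12, 13, 14, 15, 16, 0]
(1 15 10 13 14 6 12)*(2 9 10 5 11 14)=[0, 15, 9, 3, 4, 11, 12, 7, 8, 10, 13, 14, 1, 2, 6, 5]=(1 15 5 11 14 6 12)(2 9 10 13)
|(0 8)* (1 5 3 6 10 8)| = 7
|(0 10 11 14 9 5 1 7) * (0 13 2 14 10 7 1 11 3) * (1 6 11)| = |(0 7 13 2 14 9 5 1 6 11 10 3)| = 12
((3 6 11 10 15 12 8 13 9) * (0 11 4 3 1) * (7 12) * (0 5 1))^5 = (0 12 11 8 10 13 15 9 7)(1 5)(3 4 6)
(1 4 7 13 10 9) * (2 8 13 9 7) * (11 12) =[0, 4, 8, 3, 2, 5, 6, 9, 13, 1, 7, 12, 11, 10] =(1 4 2 8 13 10 7 9)(11 12)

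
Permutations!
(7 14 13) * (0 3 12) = (0 3 12)(7 14 13) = [3, 1, 2, 12, 4, 5, 6, 14, 8, 9, 10, 11, 0, 7, 13]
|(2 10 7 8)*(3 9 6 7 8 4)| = 15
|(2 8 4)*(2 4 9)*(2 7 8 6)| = 6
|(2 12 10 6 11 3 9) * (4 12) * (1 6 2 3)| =|(1 6 11)(2 4 12 10)(3 9)| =12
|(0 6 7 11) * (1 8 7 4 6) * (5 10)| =10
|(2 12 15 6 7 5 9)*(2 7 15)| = |(2 12)(5 9 7)(6 15)| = 6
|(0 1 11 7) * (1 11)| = |(0 11 7)| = 3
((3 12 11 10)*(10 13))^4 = (3 10 13 11 12)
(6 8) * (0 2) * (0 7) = (0 2 7)(6 8) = [2, 1, 7, 3, 4, 5, 8, 0, 6]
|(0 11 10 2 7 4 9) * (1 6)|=14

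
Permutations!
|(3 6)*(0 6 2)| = 4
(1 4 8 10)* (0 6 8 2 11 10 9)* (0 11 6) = [0, 4, 6, 3, 2, 5, 8, 7, 9, 11, 1, 10] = (1 4 2 6 8 9 11 10)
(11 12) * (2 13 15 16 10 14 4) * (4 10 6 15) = [0, 1, 13, 3, 2, 5, 15, 7, 8, 9, 14, 12, 11, 4, 10, 16, 6] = (2 13 4)(6 15 16)(10 14)(11 12)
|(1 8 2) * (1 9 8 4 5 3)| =|(1 4 5 3)(2 9 8)| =12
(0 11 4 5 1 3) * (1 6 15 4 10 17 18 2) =(0 11 10 17 18 2 1 3)(4 5 6 15) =[11, 3, 1, 0, 5, 6, 15, 7, 8, 9, 17, 10, 12, 13, 14, 4, 16, 18, 2]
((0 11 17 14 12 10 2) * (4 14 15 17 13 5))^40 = (17)(0 4 2 5 10 13 12 11 14)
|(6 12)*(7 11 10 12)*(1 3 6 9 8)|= 9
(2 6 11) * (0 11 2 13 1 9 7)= (0 11 13 1 9 7)(2 6)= [11, 9, 6, 3, 4, 5, 2, 0, 8, 7, 10, 13, 12, 1]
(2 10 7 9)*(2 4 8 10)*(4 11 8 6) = (4 6)(7 9 11 8 10) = [0, 1, 2, 3, 6, 5, 4, 9, 10, 11, 7, 8]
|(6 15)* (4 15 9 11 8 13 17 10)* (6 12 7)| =11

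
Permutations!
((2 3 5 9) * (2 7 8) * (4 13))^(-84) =(13)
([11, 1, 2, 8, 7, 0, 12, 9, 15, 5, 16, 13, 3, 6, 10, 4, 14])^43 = (0 15 13 7 12 5 8 11 4 6 9 3)(10 16 14)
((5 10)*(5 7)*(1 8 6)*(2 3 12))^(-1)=(1 6 8)(2 12 3)(5 7 10)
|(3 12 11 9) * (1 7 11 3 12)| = 6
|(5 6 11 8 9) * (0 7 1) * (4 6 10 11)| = 30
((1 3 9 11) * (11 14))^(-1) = ((1 3 9 14 11))^(-1) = (1 11 14 9 3)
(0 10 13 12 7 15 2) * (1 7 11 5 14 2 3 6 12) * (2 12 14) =(0 10 13 1 7 15 3 6 14 12 11 5 2) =[10, 7, 0, 6, 4, 2, 14, 15, 8, 9, 13, 5, 11, 1, 12, 3]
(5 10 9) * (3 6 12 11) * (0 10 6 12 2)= (0 10 9 5 6 2)(3 12 11)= [10, 1, 0, 12, 4, 6, 2, 7, 8, 5, 9, 3, 11]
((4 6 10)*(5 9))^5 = (4 10 6)(5 9)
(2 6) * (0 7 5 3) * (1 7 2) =[2, 7, 6, 0, 4, 3, 1, 5] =(0 2 6 1 7 5 3)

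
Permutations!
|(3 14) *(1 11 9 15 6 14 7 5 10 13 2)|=|(1 11 9 15 6 14 3 7 5 10 13 2)|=12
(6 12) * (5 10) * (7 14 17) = (5 10)(6 12)(7 14 17) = [0, 1, 2, 3, 4, 10, 12, 14, 8, 9, 5, 11, 6, 13, 17, 15, 16, 7]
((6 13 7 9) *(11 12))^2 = (6 7)(9 13)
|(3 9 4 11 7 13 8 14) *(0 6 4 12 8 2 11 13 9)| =12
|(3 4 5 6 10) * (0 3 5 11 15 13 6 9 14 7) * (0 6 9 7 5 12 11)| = 30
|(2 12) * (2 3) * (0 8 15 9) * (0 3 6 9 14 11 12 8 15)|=|(0 15 14 11 12 6 9 3 2 8)|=10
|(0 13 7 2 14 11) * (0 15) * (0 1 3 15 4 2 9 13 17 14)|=6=|(0 17 14 11 4 2)(1 3 15)(7 9 13)|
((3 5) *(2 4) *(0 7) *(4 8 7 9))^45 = (0 2)(3 5)(4 7)(8 9)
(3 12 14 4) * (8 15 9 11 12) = (3 8 15 9 11 12 14 4) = [0, 1, 2, 8, 3, 5, 6, 7, 15, 11, 10, 12, 14, 13, 4, 9]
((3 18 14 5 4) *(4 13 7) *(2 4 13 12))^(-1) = (2 12 5 14 18 3 4)(7 13)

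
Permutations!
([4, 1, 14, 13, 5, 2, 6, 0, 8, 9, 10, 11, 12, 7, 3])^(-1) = [7, 1, 5, 14, 0, 4, 6, 13, 8, 9, 10, 11, 12, 3, 2]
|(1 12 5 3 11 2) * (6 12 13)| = 8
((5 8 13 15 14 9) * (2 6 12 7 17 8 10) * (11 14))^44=(2 8 9 12 15 10 17 14 6 13 5 7 11)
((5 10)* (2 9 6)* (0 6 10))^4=(0 10 2)(5 9 6)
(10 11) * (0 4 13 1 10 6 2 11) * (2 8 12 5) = (0 4 13 1 10)(2 11 6 8 12 5) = [4, 10, 11, 3, 13, 2, 8, 7, 12, 9, 0, 6, 5, 1]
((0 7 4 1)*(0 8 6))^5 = (0 6 8 1 4 7)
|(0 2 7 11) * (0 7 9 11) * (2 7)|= 6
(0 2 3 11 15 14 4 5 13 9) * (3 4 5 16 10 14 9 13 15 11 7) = [2, 1, 4, 7, 16, 15, 6, 3, 8, 0, 14, 11, 12, 13, 5, 9, 10] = (0 2 4 16 10 14 5 15 9)(3 7)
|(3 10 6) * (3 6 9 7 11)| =|(3 10 9 7 11)| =5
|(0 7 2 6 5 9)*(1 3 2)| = |(0 7 1 3 2 6 5 9)| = 8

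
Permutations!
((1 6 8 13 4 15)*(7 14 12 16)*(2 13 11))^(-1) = (1 15 4 13 2 11 8 6)(7 16 12 14)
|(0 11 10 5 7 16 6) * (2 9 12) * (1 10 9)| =11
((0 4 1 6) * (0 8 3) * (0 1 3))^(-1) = (0 8 6 1 3 4)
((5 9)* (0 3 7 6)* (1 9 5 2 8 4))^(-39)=(0 3 7 6)(1 9 2 8 4)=((0 3 7 6)(1 9 2 8 4))^(-39)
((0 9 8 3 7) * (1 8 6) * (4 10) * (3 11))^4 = ((0 9 6 1 8 11 3 7)(4 10))^4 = (0 8)(1 7)(3 6)(9 11)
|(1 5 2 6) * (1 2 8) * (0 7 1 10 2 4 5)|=6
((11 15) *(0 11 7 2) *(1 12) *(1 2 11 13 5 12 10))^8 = (0 12 13 2 5)(7 15 11)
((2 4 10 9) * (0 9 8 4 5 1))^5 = (4 8 10)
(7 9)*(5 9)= (5 9 7)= [0, 1, 2, 3, 4, 9, 6, 5, 8, 7]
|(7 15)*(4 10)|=2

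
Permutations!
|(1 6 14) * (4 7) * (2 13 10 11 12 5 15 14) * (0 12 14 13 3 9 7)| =15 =|(0 12 5 15 13 10 11 14 1 6 2 3 9 7 4)|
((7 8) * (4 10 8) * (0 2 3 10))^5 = (0 7 10 2 4 8 3)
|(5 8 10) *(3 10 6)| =5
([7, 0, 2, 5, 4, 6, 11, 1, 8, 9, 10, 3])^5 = (0 1 7)(3 5 6 11)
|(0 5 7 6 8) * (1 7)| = 6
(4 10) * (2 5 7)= (2 5 7)(4 10)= [0, 1, 5, 3, 10, 7, 6, 2, 8, 9, 4]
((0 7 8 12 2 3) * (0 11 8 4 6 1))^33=(0 6 7 1 4)(2 8 3 12 11)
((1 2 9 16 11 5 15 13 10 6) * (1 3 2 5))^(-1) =(1 11 16 9 2 3 6 10 13 15 5) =((1 5 15 13 10 6 3 2 9 16 11))^(-1)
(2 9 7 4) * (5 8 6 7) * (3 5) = (2 9 3 5 8 6 7 4) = [0, 1, 9, 5, 2, 8, 7, 4, 6, 3]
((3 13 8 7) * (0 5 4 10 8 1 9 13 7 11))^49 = (0 5 4 10 8 11)(1 9 13)(3 7)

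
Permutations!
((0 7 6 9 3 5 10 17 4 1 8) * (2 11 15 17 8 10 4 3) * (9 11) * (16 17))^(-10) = ((0 7 6 11 15 16 17 3 5 4 1 10 8)(2 9))^(-10) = (0 11 17 4 8 6 16 5 10 7 15 3 1)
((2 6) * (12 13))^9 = ((2 6)(12 13))^9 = (2 6)(12 13)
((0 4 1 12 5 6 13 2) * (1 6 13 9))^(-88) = ((0 4 6 9 1 12 5 13 2))^(-88) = (0 6 1 5 2 4 9 12 13)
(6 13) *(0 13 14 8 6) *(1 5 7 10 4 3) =(0 13)(1 5 7 10 4 3)(6 14 8) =[13, 5, 2, 1, 3, 7, 14, 10, 6, 9, 4, 11, 12, 0, 8]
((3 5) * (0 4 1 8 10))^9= (0 10 8 1 4)(3 5)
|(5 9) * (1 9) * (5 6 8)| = 5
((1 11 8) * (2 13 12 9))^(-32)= (13)(1 11 8)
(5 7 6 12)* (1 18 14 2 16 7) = (1 18 14 2 16 7 6 12 5) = [0, 18, 16, 3, 4, 1, 12, 6, 8, 9, 10, 11, 5, 13, 2, 15, 7, 17, 14]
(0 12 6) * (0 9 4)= (0 12 6 9 4)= [12, 1, 2, 3, 0, 5, 9, 7, 8, 4, 10, 11, 6]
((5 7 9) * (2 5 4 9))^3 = (4 9)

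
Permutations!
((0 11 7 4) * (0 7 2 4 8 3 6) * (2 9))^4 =((0 11 9 2 4 7 8 3 6))^4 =(0 4 6 2 3 9 8 11 7)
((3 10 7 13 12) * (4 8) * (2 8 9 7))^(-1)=(2 10 3 12 13 7 9 4 8)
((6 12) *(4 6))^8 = ((4 6 12))^8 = (4 12 6)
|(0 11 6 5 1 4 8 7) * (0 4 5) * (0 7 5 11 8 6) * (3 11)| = |(0 8 5 1 3 11)(4 6 7)| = 6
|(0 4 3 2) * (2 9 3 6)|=|(0 4 6 2)(3 9)|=4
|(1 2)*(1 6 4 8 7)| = 6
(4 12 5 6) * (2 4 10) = (2 4 12 5 6 10) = [0, 1, 4, 3, 12, 6, 10, 7, 8, 9, 2, 11, 5]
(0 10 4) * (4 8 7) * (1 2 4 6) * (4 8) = (0 10 4)(1 2 8 7 6) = [10, 2, 8, 3, 0, 5, 1, 6, 7, 9, 4]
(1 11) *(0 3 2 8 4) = (0 3 2 8 4)(1 11) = [3, 11, 8, 2, 0, 5, 6, 7, 4, 9, 10, 1]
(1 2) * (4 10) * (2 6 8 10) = (1 6 8 10 4 2) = [0, 6, 1, 3, 2, 5, 8, 7, 10, 9, 4]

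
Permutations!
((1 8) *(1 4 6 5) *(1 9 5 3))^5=(5 9)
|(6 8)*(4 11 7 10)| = |(4 11 7 10)(6 8)| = 4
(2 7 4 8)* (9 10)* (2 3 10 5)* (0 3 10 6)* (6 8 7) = (0 3 8 10 9 5 2 6)(4 7) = [3, 1, 6, 8, 7, 2, 0, 4, 10, 5, 9]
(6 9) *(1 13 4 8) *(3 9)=(1 13 4 8)(3 9 6)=[0, 13, 2, 9, 8, 5, 3, 7, 1, 6, 10, 11, 12, 4]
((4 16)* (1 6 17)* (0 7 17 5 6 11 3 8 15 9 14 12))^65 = ((0 7 17 1 11 3 8 15 9 14 12)(4 16)(5 6))^65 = (0 12 14 9 15 8 3 11 1 17 7)(4 16)(5 6)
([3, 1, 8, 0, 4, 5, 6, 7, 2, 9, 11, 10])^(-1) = (0 3)(2 8)(10 11)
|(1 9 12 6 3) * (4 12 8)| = 7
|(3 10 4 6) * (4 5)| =5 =|(3 10 5 4 6)|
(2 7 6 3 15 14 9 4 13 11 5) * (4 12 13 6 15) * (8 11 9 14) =[0, 1, 7, 4, 6, 2, 3, 15, 11, 12, 10, 5, 13, 9, 14, 8] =(2 7 15 8 11 5)(3 4 6)(9 12 13)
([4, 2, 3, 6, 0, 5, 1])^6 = (1 3)(2 6)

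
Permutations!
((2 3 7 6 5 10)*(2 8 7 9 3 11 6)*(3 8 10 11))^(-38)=(2 9 7 3 8)(5 11 6)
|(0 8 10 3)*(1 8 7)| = |(0 7 1 8 10 3)| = 6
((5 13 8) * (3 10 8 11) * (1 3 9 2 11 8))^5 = ((1 3 10)(2 11 9)(5 13 8))^5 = (1 10 3)(2 9 11)(5 8 13)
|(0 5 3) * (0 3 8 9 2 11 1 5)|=|(1 5 8 9 2 11)|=6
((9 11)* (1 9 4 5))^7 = (1 11 5 9 4)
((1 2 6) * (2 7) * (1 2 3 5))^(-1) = ((1 7 3 5)(2 6))^(-1) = (1 5 3 7)(2 6)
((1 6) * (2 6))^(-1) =(1 6 2)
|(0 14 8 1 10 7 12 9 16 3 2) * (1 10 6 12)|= 12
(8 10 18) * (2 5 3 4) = [0, 1, 5, 4, 2, 3, 6, 7, 10, 9, 18, 11, 12, 13, 14, 15, 16, 17, 8] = (2 5 3 4)(8 10 18)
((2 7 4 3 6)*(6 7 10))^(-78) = ((2 10 6)(3 7 4))^(-78) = (10)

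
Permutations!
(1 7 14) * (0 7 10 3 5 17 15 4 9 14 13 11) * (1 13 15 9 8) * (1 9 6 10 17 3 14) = (0 7 15 4 8 9 1 17 6 10 14 13 11)(3 5) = [7, 17, 2, 5, 8, 3, 10, 15, 9, 1, 14, 0, 12, 11, 13, 4, 16, 6]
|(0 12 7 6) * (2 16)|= |(0 12 7 6)(2 16)|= 4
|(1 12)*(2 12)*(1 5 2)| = |(2 12 5)| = 3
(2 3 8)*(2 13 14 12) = [0, 1, 3, 8, 4, 5, 6, 7, 13, 9, 10, 11, 2, 14, 12] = (2 3 8 13 14 12)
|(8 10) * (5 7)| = 2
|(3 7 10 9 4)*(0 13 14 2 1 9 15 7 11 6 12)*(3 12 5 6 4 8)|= 66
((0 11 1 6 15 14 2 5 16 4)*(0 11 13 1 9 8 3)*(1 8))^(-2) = (0 8)(1 11 16 2 15)(3 13)(4 5 14 6 9)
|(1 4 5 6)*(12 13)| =|(1 4 5 6)(12 13)| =4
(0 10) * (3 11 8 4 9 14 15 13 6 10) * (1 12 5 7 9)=(0 3 11 8 4 1 12 5 7 9 14 15 13 6 10)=[3, 12, 2, 11, 1, 7, 10, 9, 4, 14, 0, 8, 5, 6, 15, 13]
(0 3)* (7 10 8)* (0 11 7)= (0 3 11 7 10 8)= [3, 1, 2, 11, 4, 5, 6, 10, 0, 9, 8, 7]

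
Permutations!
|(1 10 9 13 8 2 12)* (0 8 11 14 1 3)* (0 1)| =|(0 8 2 12 3 1 10 9 13 11 14)| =11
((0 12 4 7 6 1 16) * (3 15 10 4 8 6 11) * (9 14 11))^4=((0 12 8 6 1 16)(3 15 10 4 7 9 14 11))^4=(0 1 8)(3 7)(4 11)(6 12 16)(9 15)(10 14)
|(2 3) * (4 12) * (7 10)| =2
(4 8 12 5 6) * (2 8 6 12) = (2 8)(4 6)(5 12) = [0, 1, 8, 3, 6, 12, 4, 7, 2, 9, 10, 11, 5]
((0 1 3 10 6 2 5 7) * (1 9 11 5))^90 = ((0 9 11 5 7)(1 3 10 6 2))^90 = (11)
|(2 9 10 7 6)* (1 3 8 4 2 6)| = |(1 3 8 4 2 9 10 7)| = 8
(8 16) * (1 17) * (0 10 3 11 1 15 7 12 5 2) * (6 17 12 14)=(0 10 3 11 1 12 5 2)(6 17 15 7 14)(8 16)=[10, 12, 0, 11, 4, 2, 17, 14, 16, 9, 3, 1, 5, 13, 6, 7, 8, 15]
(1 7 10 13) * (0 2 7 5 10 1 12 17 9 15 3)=(0 2 7 1 5 10 13 12 17 9 15 3)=[2, 5, 7, 0, 4, 10, 6, 1, 8, 15, 13, 11, 17, 12, 14, 3, 16, 9]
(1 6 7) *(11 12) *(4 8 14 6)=[0, 4, 2, 3, 8, 5, 7, 1, 14, 9, 10, 12, 11, 13, 6]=(1 4 8 14 6 7)(11 12)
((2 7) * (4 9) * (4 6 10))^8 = (10)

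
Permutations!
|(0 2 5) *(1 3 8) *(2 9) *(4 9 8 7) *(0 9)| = 6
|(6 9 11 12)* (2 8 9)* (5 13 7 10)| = |(2 8 9 11 12 6)(5 13 7 10)| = 12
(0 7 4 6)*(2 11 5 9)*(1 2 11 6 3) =(0 7 4 3 1 2 6)(5 9 11) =[7, 2, 6, 1, 3, 9, 0, 4, 8, 11, 10, 5]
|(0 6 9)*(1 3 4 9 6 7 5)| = 7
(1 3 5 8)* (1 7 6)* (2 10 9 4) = (1 3 5 8 7 6)(2 10 9 4) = [0, 3, 10, 5, 2, 8, 1, 6, 7, 4, 9]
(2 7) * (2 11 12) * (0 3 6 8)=[3, 1, 7, 6, 4, 5, 8, 11, 0, 9, 10, 12, 2]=(0 3 6 8)(2 7 11 12)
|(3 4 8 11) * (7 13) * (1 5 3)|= |(1 5 3 4 8 11)(7 13)|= 6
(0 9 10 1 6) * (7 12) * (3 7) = (0 9 10 1 6)(3 7 12) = [9, 6, 2, 7, 4, 5, 0, 12, 8, 10, 1, 11, 3]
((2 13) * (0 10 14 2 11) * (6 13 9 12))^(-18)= ((0 10 14 2 9 12 6 13 11))^(-18)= (14)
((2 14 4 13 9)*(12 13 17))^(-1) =((2 14 4 17 12 13 9))^(-1) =(2 9 13 12 17 4 14)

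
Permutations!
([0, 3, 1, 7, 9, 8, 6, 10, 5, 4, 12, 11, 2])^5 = [0, 2, 12, 1, 9, 8, 6, 3, 5, 4, 7, 11, 10]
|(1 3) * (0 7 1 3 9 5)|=5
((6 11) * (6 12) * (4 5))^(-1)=((4 5)(6 11 12))^(-1)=(4 5)(6 12 11)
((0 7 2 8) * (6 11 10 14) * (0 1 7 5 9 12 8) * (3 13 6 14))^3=((14)(0 5 9 12 8 1 7 2)(3 13 6 11 10))^3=(14)(0 12 7 5 8 2 9 1)(3 11 13 10 6)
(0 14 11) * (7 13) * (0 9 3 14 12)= [12, 1, 2, 14, 4, 5, 6, 13, 8, 3, 10, 9, 0, 7, 11]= (0 12)(3 14 11 9)(7 13)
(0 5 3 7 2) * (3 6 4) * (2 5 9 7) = [9, 1, 0, 2, 3, 6, 4, 5, 8, 7] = (0 9 7 5 6 4 3 2)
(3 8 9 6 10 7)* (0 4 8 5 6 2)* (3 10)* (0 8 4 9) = (0 9 2 8)(3 5 6)(7 10) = [9, 1, 8, 5, 4, 6, 3, 10, 0, 2, 7]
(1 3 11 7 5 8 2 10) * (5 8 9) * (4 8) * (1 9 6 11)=(1 3)(2 10 9 5 6 11 7 4 8)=[0, 3, 10, 1, 8, 6, 11, 4, 2, 5, 9, 7]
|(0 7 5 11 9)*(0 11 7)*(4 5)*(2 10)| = 6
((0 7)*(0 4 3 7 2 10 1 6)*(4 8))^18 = (0 1 2 6 10)(3 8)(4 7)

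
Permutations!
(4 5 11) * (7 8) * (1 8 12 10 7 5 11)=[0, 8, 2, 3, 11, 1, 6, 12, 5, 9, 7, 4, 10]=(1 8 5)(4 11)(7 12 10)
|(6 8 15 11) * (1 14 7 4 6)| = 8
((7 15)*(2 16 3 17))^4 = (17)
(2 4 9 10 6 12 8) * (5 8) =(2 4 9 10 6 12 5 8) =[0, 1, 4, 3, 9, 8, 12, 7, 2, 10, 6, 11, 5]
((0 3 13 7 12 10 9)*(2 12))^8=((0 3 13 7 2 12 10 9))^8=(13)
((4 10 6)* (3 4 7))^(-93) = (3 10 7 4 6)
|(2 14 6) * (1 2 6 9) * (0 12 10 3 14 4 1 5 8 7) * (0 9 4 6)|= |(0 12 10 3 14 4 1 2 6)(5 8 7 9)|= 36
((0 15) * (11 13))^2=((0 15)(11 13))^2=(15)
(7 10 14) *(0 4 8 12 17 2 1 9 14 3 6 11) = (0 4 8 12 17 2 1 9 14 7 10 3 6 11) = [4, 9, 1, 6, 8, 5, 11, 10, 12, 14, 3, 0, 17, 13, 7, 15, 16, 2]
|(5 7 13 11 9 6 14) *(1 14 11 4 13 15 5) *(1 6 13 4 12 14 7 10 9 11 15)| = 8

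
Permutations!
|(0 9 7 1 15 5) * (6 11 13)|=6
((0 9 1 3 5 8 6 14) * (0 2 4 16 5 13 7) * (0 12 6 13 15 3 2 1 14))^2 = (0 14 2 16 8 7 6 9 1 4 5 13 12)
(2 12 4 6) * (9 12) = [0, 1, 9, 3, 6, 5, 2, 7, 8, 12, 10, 11, 4] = (2 9 12 4 6)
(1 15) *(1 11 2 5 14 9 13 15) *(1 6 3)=(1 6 3)(2 5 14 9 13 15 11)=[0, 6, 5, 1, 4, 14, 3, 7, 8, 13, 10, 2, 12, 15, 9, 11]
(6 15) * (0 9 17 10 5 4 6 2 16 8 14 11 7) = (0 9 17 10 5 4 6 15 2 16 8 14 11 7) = [9, 1, 16, 3, 6, 4, 15, 0, 14, 17, 5, 7, 12, 13, 11, 2, 8, 10]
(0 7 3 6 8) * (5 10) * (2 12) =[7, 1, 12, 6, 4, 10, 8, 3, 0, 9, 5, 11, 2] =(0 7 3 6 8)(2 12)(5 10)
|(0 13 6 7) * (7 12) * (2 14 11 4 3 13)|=|(0 2 14 11 4 3 13 6 12 7)|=10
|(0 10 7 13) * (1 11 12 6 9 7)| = 9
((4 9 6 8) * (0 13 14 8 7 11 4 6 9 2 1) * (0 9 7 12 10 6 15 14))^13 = ((0 13)(1 9 7 11 4 2)(6 12 10)(8 15 14))^13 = (0 13)(1 9 7 11 4 2)(6 12 10)(8 15 14)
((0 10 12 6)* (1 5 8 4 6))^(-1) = ((0 10 12 1 5 8 4 6))^(-1) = (0 6 4 8 5 1 12 10)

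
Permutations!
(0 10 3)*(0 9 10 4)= (0 4)(3 9 10)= [4, 1, 2, 9, 0, 5, 6, 7, 8, 10, 3]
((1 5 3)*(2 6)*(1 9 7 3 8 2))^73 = (1 2 5 6 8)(3 9 7)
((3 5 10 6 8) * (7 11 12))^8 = ((3 5 10 6 8)(7 11 12))^8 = (3 6 5 8 10)(7 12 11)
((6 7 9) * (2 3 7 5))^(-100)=(2 7 6)(3 9 5)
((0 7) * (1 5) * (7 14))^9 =(14)(1 5)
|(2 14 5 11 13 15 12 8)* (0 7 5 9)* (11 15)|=18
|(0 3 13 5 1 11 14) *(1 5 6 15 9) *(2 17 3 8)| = 12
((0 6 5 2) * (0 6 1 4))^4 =(0 1 4)(2 6 5)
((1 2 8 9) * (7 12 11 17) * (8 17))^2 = ((1 2 17 7 12 11 8 9))^2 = (1 17 12 8)(2 7 11 9)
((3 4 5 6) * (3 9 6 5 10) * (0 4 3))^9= ((0 4 10)(6 9))^9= (10)(6 9)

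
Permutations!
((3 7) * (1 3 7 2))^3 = ((7)(1 3 2))^3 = (7)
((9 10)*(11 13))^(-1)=(9 10)(11 13)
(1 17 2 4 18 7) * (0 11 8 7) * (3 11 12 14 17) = [12, 3, 4, 11, 18, 5, 6, 1, 7, 9, 10, 8, 14, 13, 17, 15, 16, 2, 0] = (0 12 14 17 2 4 18)(1 3 11 8 7)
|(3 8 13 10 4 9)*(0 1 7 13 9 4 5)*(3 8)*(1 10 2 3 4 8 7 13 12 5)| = 12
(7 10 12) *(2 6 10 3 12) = (2 6 10)(3 12 7) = [0, 1, 6, 12, 4, 5, 10, 3, 8, 9, 2, 11, 7]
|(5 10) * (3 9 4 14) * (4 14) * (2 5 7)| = 12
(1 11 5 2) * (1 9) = (1 11 5 2 9) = [0, 11, 9, 3, 4, 2, 6, 7, 8, 1, 10, 5]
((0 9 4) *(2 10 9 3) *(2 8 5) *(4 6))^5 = (0 10 3 9 8 6 5 4 2)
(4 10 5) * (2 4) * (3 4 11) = (2 11 3 4 10 5) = [0, 1, 11, 4, 10, 2, 6, 7, 8, 9, 5, 3]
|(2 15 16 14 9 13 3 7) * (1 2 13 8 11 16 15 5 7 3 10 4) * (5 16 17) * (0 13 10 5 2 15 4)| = 105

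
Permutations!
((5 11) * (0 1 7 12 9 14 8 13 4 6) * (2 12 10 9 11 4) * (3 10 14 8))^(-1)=(0 6 4 5 11 12 2 13 8 9 10 3 14 7 1)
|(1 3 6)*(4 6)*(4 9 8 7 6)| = |(1 3 9 8 7 6)| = 6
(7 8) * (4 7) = (4 7 8) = [0, 1, 2, 3, 7, 5, 6, 8, 4]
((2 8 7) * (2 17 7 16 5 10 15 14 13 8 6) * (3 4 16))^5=(2 6)(3 15 4 14 16 13 5 8 10)(7 17)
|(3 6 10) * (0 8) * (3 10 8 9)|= 5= |(10)(0 9 3 6 8)|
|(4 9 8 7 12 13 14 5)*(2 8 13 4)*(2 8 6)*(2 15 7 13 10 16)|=36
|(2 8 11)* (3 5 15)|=|(2 8 11)(3 5 15)|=3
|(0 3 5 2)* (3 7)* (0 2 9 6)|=6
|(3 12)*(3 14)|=3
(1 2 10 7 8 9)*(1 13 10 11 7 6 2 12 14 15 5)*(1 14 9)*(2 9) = (1 12 2 11 7 8)(5 14 15)(6 9 13 10) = [0, 12, 11, 3, 4, 14, 9, 8, 1, 13, 6, 7, 2, 10, 15, 5]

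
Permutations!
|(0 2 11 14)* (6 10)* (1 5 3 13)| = 4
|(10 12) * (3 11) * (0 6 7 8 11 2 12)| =|(0 6 7 8 11 3 2 12 10)| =9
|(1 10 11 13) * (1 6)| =|(1 10 11 13 6)| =5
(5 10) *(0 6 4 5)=[6, 1, 2, 3, 5, 10, 4, 7, 8, 9, 0]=(0 6 4 5 10)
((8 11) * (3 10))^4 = ((3 10)(8 11))^4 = (11)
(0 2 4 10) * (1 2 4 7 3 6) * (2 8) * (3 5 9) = [4, 8, 7, 6, 10, 9, 1, 5, 2, 3, 0] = (0 4 10)(1 8 2 7 5 9 3 6)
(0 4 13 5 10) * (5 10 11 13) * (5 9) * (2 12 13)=(0 4 9 5 11 2 12 13 10)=[4, 1, 12, 3, 9, 11, 6, 7, 8, 5, 0, 2, 13, 10]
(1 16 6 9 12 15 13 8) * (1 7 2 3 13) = (1 16 6 9 12 15)(2 3 13 8 7) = [0, 16, 3, 13, 4, 5, 9, 2, 7, 12, 10, 11, 15, 8, 14, 1, 6]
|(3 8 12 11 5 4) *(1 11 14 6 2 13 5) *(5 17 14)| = 10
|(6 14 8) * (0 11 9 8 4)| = |(0 11 9 8 6 14 4)| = 7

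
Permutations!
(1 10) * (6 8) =(1 10)(6 8) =[0, 10, 2, 3, 4, 5, 8, 7, 6, 9, 1]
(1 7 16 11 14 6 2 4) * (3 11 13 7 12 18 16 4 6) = (1 12 18 16 13 7 4)(2 6)(3 11 14) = [0, 12, 6, 11, 1, 5, 2, 4, 8, 9, 10, 14, 18, 7, 3, 15, 13, 17, 16]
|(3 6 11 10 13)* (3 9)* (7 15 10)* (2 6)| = |(2 6 11 7 15 10 13 9 3)| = 9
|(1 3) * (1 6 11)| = |(1 3 6 11)| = 4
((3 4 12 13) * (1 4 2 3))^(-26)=(1 12)(4 13)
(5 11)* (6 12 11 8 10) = [0, 1, 2, 3, 4, 8, 12, 7, 10, 9, 6, 5, 11] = (5 8 10 6 12 11)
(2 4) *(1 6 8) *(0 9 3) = [9, 6, 4, 0, 2, 5, 8, 7, 1, 3] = (0 9 3)(1 6 8)(2 4)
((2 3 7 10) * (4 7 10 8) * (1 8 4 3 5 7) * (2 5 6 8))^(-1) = ((1 2 6 8 3 10 5 7 4))^(-1) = (1 4 7 5 10 3 8 6 2)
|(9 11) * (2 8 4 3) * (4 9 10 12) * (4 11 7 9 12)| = 14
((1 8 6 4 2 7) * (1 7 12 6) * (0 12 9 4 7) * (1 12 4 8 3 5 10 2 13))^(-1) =(0 7 6 12 8 9 2 10 5 3 1 13 4)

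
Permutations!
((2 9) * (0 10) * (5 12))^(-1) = (0 10)(2 9)(5 12)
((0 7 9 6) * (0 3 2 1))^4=(0 3 7 2 9 1 6)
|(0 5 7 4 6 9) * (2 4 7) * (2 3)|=7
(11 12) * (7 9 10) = (7 9 10)(11 12) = [0, 1, 2, 3, 4, 5, 6, 9, 8, 10, 7, 12, 11]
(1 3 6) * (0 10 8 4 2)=(0 10 8 4 2)(1 3 6)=[10, 3, 0, 6, 2, 5, 1, 7, 4, 9, 8]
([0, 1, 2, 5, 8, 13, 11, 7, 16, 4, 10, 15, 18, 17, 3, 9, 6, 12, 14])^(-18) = [0, 1, 2, 17, 6, 12, 9, 7, 11, 16, 10, 4, 3, 18, 13, 8, 15, 14, 5]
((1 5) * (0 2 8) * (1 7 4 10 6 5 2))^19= (0 8 2 1)(4 7 5 6 10)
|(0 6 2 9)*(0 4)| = 5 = |(0 6 2 9 4)|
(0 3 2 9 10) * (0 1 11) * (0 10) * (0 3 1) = (0 1 11 10)(2 9 3) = [1, 11, 9, 2, 4, 5, 6, 7, 8, 3, 0, 10]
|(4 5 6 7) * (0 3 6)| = |(0 3 6 7 4 5)| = 6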